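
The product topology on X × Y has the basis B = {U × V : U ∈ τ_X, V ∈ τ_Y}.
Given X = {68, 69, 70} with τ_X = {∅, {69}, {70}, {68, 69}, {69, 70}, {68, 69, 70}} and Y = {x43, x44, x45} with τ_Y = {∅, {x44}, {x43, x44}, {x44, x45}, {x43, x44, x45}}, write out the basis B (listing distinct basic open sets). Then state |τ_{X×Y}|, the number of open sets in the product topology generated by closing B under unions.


Basis B = {∅ × ∅, {69} × {x44}, {70} × {x44}, {68, 69} × {x44}, {69} × {x43, x44}, {69} × {x44, x45}, {69, 70} × {x44}, {70} × {x43, x44}, {70} × {x44, x45}, {68, 69, 70} × {x44}, {69} × {x43, x44, x45}, {70} × {x43, x44, x45}, {68, 69} × {x43, x44}, {68, 69} × {x44, x45}, {69, 70} × {x43, x44}, {69, 70} × {x44, x45}, {68, 69} × {x43, x44, x45}, {68, 69, 70} × {x43, x44}, {68, 69, 70} × {x44, x45}, {69, 70} × {x43, x44, x45}, {68, 69, 70} × {x43, x44, x45}}; |τ_{X×Y}| = 70.

Enumerate products U × V with U ∈ τ_X, V ∈ τ_Y (deduplicated):
  ∅ × ∅ = {} (∅)
  {69} × {x44} = {(69,x44)}
  {70} × {x44} = {(70,x44)}
  {68, 69} × {x44} = {(68,x44), (69,x44)}
  {69} × {x43, x44} = {(69,x43), (69,x44)}
  {69} × {x44, x45} = {(69,x44), (69,x45)}
  {69, 70} × {x44} = {(69,x44), (70,x44)}
  {70} × {x43, x44} = {(70,x43), (70,x44)}
  {70} × {x44, x45} = {(70,x44), (70,x45)}
  {68, 69, 70} × {x44} = {(68,x44), (69,x44), (70,x44)}
  {69} × {x43, x44, x45} = {(69,x43), (69,x44), (69,x45)}
  {70} × {x43, x44, x45} = {(70,x43), (70,x44), (70,x45)}
  {68, 69} × {x43, x44} = {(68,x43), (68,x44), (69,x43), (69,x44)}
  {68, 69} × {x44, x45} = {(68,x44), (68,x45), (69,x44), (69,x45)}
  {69, 70} × {x43, x44} = {(69,x43), (69,x44), (70,x43), (70,x44)}
  {69, 70} × {x44, x45} = {(69,x44), (69,x45), (70,x44), (70,x45)}
  {68, 69} × {x43, x44, x45} = {(68,x43), (68,x44), (68,x45), (69,x43), (69,x44), (69,x45)}
  {68, 69, 70} × {x43, x44} = {(68,x43), (68,x44), (69,x43), (69,x44), (70,x43), (70,x44)}
  {68, 69, 70} × {x44, x45} = {(68,x44), (68,x45), (69,x44), (69,x45), (70,x44), (70,x45)}
  {69, 70} × {x43, x44, x45} = {(69,x43), (69,x44), (69,x45), (70,x43), (70,x44), (70,x45)}
  {68, 69, 70} × {x43, x44, x45} = {(68,x43), (68,x44), (68,x45), (69,x43), (69,x44), (69,x45), (70,x43), (70,x44), (70,x45)}
These 21 distinct sets form the basis B.
Close under arbitrary unions to get τ_{X×Y}; counting gives |τ_{X×Y}| = 70.


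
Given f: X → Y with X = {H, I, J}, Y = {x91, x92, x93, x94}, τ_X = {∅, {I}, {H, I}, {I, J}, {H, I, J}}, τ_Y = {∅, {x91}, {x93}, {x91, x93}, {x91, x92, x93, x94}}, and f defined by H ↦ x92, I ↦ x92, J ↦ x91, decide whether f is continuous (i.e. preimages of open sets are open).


f is NOT continuous.

Compute f^{-1}(U) for each U ∈ τ_Y:
  U = ∅: f^{-1}(U) = ∅ ∈ τ_X ✓.
  U = {x91}: f^{-1}(U) = {J} ∉ τ_X ✗.
  U = {x93}: f^{-1}(U) = ∅ ∈ τ_X ✓.
  U = {x91, x93}: f^{-1}(U) = {J} ∉ τ_X ✗.
  U = {x91, x92, x93, x94}: f^{-1}(U) = {H, I, J} ∈ τ_X ✓.
Found U = {x91} with f^{-1}(U) = {J} not in τ_X. Therefore f is NOT continuous.


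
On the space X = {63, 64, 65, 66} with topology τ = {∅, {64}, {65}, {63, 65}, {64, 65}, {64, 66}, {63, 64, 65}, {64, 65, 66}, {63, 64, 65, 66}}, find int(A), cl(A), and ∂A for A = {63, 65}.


int(A) = {63, 65}, cl(A) = {63, 65}, ∂A = ∅.

Closed sets in (X, τ) are complements of opens:
  closed(X, τ) = {∅, {63}, {66}, {63, 65}, {63, 66}, {64, 66}, {63, 64, 66}, {63, 65, 66}, {63, 64, 65, 66}}.
int(A) = ⋃ {U ∈ τ : U ⊆ A}. Opens contained in A: ∅, {65}, {63, 65}.
Taking the union of these: int(A) = {63, 65}.
cl(A) = ⋂ {C closed : A ⊆ C}. Closed sets containing A: {63, 65}, {63, 65, 66}, {63, 64, 65, 66}.
Intersecting these: cl(A) = {63, 65}.
∂A = cl(A) ∖ int(A) = {63, 65} ∖ {63, 65} = ∅.


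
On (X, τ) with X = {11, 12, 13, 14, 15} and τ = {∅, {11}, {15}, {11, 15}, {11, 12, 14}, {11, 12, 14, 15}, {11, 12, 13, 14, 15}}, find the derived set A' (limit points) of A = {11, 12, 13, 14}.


A' = {12, 13, 14}

For each x ∈ X, list the open sets U ∈ τ with x ∈ U, then check whether U ∩ (A ∖ {x}) ≠ ∅ for every such U.
  x = 11: open {11} ∋ x has {11} ∩ (A ∖ {11}) = ∅, so x is NOT a limit point.
  x = 12: opens ∋ x are {11, 12, 14}, {11, 12, 14, 15}, {11, 12, 13, 14, 15}; each meets A ∖ {12}, so x IS a limit point.
  x = 13: opens ∋ x are {11, 12, 13, 14, 15}; each meets A ∖ {13}, so x IS a limit point.
  x = 14: opens ∋ x are {11, 12, 14}, {11, 12, 14, 15}, {11, 12, 13, 14, 15}; each meets A ∖ {14}, so x IS a limit point.
  x = 15: open {15} ∋ x has {15} ∩ (A ∖ {15}) = ∅, so x is NOT a limit point.
Collecting: A' = {12, 13, 14}.


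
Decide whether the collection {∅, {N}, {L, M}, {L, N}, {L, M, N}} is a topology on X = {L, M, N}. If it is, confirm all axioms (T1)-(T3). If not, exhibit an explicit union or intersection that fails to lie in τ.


τ is NOT a topology on X.

Axiom (T1): ∅ ∈ τ? Yes; X ∈ τ? Yes.
Axiom (T2/T3): check pairwise unions and intersections of members of τ.
Counterexample for (T3): {L, M} ∩ {L, N} = {L} ∉ τ. Therefore τ is NOT a topology.


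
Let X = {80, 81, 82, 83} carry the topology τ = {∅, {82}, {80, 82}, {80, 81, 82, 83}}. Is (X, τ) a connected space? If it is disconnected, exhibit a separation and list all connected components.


(X, τ) is connected.

Find clopen sets (U ∈ τ with X ∖ U ∈ τ):
  U = ∅, X ∖ U = {80, 81, 82, 83} — both open, so U is clopen.
  U = {80, 81, 82, 83}, X ∖ U = ∅ — both open, so U is clopen.
Only trivial clopens (∅ and X) exist, so (X, τ) is connected.
Compute connected components by grouping points that agree on all clopens:
  component: {80, 81, 82, 83}


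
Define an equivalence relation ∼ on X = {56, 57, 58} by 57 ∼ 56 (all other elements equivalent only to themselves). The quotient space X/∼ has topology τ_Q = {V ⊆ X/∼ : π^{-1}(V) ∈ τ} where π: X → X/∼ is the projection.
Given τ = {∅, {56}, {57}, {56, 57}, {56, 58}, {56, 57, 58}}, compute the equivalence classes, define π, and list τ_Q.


X/∼ = {[56=57], [58]}; |τ_Q| = 3.

Equivalence classes: [56=57], [58].
Quotient map π: X → X/∼ sends 56 ↦ [56=57], 57 ↦ [56=57], 58 ↦ [58].
For each subset V ⊆ X/∼, compute π^{-1}(V) ⊆ X and check whether π^{-1}(V) ∈ τ. V is open in τ_Q iff π^{-1}(V) ∈ τ.
  V = {}: π^{-1}(V) = ∅ ∈ τ ✓.
  V = {[56=57]}: π^{-1}(V) = {56, 57} ∈ τ ✓.
  V = {[58]}: π^{-1}(V) = {58} ∉ τ ✗.
  V = {[56=57], [58]}: π^{-1}(V) = {56, 57, 58} ∈ τ ✓.
Open sets in the quotient: τ_Q = {{}, {[56=57]}, {[56=57], [58]}} (3 elements).


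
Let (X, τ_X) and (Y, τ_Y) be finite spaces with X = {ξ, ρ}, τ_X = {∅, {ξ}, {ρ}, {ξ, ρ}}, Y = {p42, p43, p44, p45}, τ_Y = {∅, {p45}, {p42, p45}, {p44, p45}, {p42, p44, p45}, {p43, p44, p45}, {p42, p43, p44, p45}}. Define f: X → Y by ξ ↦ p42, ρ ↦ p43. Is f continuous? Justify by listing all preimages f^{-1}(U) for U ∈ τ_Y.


f IS continuous.

Compute f^{-1}(U) for each U ∈ τ_Y:
  U = ∅: f^{-1}(U) = ∅ ∈ τ_X ✓.
  U = {p45}: f^{-1}(U) = ∅ ∈ τ_X ✓.
  U = {p42, p45}: f^{-1}(U) = {ξ} ∈ τ_X ✓.
  U = {p44, p45}: f^{-1}(U) = ∅ ∈ τ_X ✓.
  U = {p42, p44, p45}: f^{-1}(U) = {ξ} ∈ τ_X ✓.
  U = {p43, p44, p45}: f^{-1}(U) = {ρ} ∈ τ_X ✓.
  U = {p42, p43, p44, p45}: f^{-1}(U) = {ξ, ρ} ∈ τ_X ✓.
Every preimage lies in τ_X, so f IS continuous.


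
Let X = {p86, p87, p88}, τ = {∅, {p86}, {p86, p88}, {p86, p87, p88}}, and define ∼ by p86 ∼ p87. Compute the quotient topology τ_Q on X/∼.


X/∼ = {[p86=p87], [p88]}; |τ_Q| = 2.

Equivalence classes: [p86=p87], [p88].
Quotient map π: X → X/∼ sends p86 ↦ [p86=p87], p87 ↦ [p86=p87], p88 ↦ [p88].
For each subset V ⊆ X/∼, compute π^{-1}(V) ⊆ X and check whether π^{-1}(V) ∈ τ. V is open in τ_Q iff π^{-1}(V) ∈ τ.
  V = {}: π^{-1}(V) = ∅ ∈ τ ✓.
  V = {[p86=p87]}: π^{-1}(V) = {p86, p87} ∉ τ ✗.
  V = {[p88]}: π^{-1}(V) = {p88} ∉ τ ✗.
  V = {[p86=p87], [p88]}: π^{-1}(V) = {p86, p87, p88} ∈ τ ✓.
Open sets in the quotient: τ_Q = {{}, {[p86=p87], [p88]}} (2 elements).


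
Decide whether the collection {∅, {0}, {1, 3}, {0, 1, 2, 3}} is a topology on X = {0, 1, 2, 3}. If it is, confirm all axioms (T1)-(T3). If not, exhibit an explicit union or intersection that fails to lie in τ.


τ is NOT a topology on X.

Axiom (T1): ∅ ∈ τ? Yes; X ∈ τ? Yes.
Axiom (T2/T3): check pairwise unions and intersections of members of τ.
Counterexample for (T2): {0} ∪ {1, 3} = {0, 1, 3} ∉ τ. Therefore τ is NOT a topology.


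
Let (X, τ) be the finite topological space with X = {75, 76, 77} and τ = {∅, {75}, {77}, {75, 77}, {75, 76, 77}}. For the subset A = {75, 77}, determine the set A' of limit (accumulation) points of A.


A' = {76}

For each x ∈ X, list the open sets U ∈ τ with x ∈ U, then check whether U ∩ (A ∖ {x}) ≠ ∅ for every such U.
  x = 75: open {75} ∋ x has {75} ∩ (A ∖ {75}) = ∅, so x is NOT a limit point.
  x = 76: opens ∋ x are {75, 76, 77}; each meets A ∖ {76}, so x IS a limit point.
  x = 77: open {77} ∋ x has {77} ∩ (A ∖ {77}) = ∅, so x is NOT a limit point.
Collecting: A' = {76}.


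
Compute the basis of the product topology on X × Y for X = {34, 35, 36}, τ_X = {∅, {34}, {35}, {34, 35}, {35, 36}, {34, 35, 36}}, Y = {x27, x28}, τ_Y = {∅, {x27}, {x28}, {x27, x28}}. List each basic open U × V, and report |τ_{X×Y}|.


Basis B = {∅ × ∅, {34} × {x27}, {34} × {x28}, {35} × {x27}, {35} × {x28}, {34} × {x27, x28}, {34, 35} × {x27}, {34, 35} × {x28}, {35} × {x27, x28}, {35, 36} × {x27}, {35, 36} × {x28}, {34, 35, 36} × {x27}, {34, 35, 36} × {x28}, {34, 35} × {x27, x28}, {35, 36} × {x27, x28}, {34, 35, 36} × {x27, x28}}; |τ_{X×Y}| = 36.

Enumerate products U × V with U ∈ τ_X, V ∈ τ_Y (deduplicated):
  ∅ × ∅ = {} (∅)
  {34} × {x27} = {(34,x27)}
  {34} × {x28} = {(34,x28)}
  {35} × {x27} = {(35,x27)}
  {35} × {x28} = {(35,x28)}
  {34} × {x27, x28} = {(34,x27), (34,x28)}
  {34, 35} × {x27} = {(34,x27), (35,x27)}
  {34, 35} × {x28} = {(34,x28), (35,x28)}
  {35} × {x27, x28} = {(35,x27), (35,x28)}
  {35, 36} × {x27} = {(35,x27), (36,x27)}
  {35, 36} × {x28} = {(35,x28), (36,x28)}
  {34, 35, 36} × {x27} = {(34,x27), (35,x27), (36,x27)}
  {34, 35, 36} × {x28} = {(34,x28), (35,x28), (36,x28)}
  {34, 35} × {x27, x28} = {(34,x27), (34,x28), (35,x27), (35,x28)}
  {35, 36} × {x27, x28} = {(35,x27), (35,x28), (36,x27), (36,x28)}
  {34, 35, 36} × {x27, x28} = {(34,x27), (34,x28), (35,x27), (35,x28), (36,x27), (36,x28)}
These 16 distinct sets form the basis B.
Close under arbitrary unions to get τ_{X×Y}; counting gives |τ_{X×Y}| = 36.


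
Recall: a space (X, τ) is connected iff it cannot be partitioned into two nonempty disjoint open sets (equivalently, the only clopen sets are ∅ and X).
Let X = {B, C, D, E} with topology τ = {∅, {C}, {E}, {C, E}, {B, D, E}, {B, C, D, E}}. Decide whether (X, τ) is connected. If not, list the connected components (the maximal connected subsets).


(X, τ) is disconnected; components = [{C}, {B, D, E}].

Find clopen sets (U ∈ τ with X ∖ U ∈ τ):
  U = ∅, X ∖ U = {B, C, D, E} — both open, so U is clopen.
  U = {C}, X ∖ U = {B, D, E} — both open, so U is clopen.
  U = {B, D, E}, X ∖ U = {C} — both open, so U is clopen.
  U = {B, C, D, E}, X ∖ U = ∅ — both open, so U is clopen.
Nontrivial clopen(s) exist: e.g. {C}. So (X, τ) is disconnected.
Compute connected components by grouping points that agree on all clopens:
  component: {C}
  component: {B, D, E}


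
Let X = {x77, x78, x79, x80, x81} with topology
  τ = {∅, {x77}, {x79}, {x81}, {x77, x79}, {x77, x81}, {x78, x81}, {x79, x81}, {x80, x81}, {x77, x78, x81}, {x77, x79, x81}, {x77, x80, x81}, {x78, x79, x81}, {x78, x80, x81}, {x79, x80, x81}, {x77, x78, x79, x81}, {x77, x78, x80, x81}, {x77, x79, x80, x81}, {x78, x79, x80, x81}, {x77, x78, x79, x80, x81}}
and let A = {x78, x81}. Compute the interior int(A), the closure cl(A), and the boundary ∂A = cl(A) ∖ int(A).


int(A) = {x78, x81}, cl(A) = {x78, x80, x81}, ∂A = {x80}.

Closed sets in (X, τ) are complements of opens:
  closed(X, τ) = {∅, {x77}, {x78}, {x79}, {x80}, {x77, x78}, {x77, x79}, {x77, x80}, {x78, x79}, {x78, x80}, {x79, x80}, {x77, x78, x79}, {x77, x78, x80}, {x77, x79, x80}, {x78, x79, x80}, {x78, x80, x81}, {x77, x78, x79, x80}, {x77, x78, x80, x81}, {x78, x79, x80, x81}, {x77, x78, x79, x80, x81}}.
int(A) = ⋃ {U ∈ τ : U ⊆ A}. Opens contained in A: ∅, {x81}, {x78, x81}.
Taking the union of these: int(A) = {x78, x81}.
cl(A) = ⋂ {C closed : A ⊆ C}. Closed sets containing A: {x78, x80, x81}, {x77, x78, x80, x81}, {x78, x79, x80, x81}, {x77, x78, x79, x80, x81}.
Intersecting these: cl(A) = {x78, x80, x81}.
∂A = cl(A) ∖ int(A) = {x78, x80, x81} ∖ {x78, x81} = {x80}.


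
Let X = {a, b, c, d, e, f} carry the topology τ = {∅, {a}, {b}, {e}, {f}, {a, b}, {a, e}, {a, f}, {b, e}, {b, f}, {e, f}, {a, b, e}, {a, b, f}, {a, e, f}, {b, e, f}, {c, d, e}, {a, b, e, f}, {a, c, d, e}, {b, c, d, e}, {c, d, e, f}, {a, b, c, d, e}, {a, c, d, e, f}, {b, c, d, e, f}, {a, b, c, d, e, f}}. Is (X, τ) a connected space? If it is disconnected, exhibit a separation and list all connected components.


(X, τ) is disconnected; components = [{a}, {b}, {f}, {c, d, e}].

Find clopen sets (U ∈ τ with X ∖ U ∈ τ):
  U = ∅, X ∖ U = {a, b, c, d, e, f} — both open, so U is clopen.
  U = {a}, X ∖ U = {b, c, d, e, f} — both open, so U is clopen.
  U = {b}, X ∖ U = {a, c, d, e, f} — both open, so U is clopen.
  U = {f}, X ∖ U = {a, b, c, d, e} — both open, so U is clopen.
  U = {a, b}, X ∖ U = {c, d, e, f} — both open, so U is clopen.
  U = {a, f}, X ∖ U = {b, c, d, e} — both open, so U is clopen.
  U = {b, f}, X ∖ U = {a, c, d, e} — both open, so U is clopen.
  U = {a, b, f}, X ∖ U = {c, d, e} — both open, so U is clopen.
  U = {c, d, e}, X ∖ U = {a, b, f} — both open, so U is clopen.
  U = {a, c, d, e}, X ∖ U = {b, f} — both open, so U is clopen.
  U = {b, c, d, e}, X ∖ U = {a, f} — both open, so U is clopen.
  U = {c, d, e, f}, X ∖ U = {a, b} — both open, so U is clopen.
  U = {a, b, c, d, e}, X ∖ U = {f} — both open, so U is clopen.
  U = {a, c, d, e, f}, X ∖ U = {b} — both open, so U is clopen.
  U = {b, c, d, e, f}, X ∖ U = {a} — both open, so U is clopen.
  U = {a, b, c, d, e, f}, X ∖ U = ∅ — both open, so U is clopen.
Nontrivial clopen(s) exist: e.g. {f}. So (X, τ) is disconnected.
Compute connected components by grouping points that agree on all clopens:
  component: {a}
  component: {b}
  component: {f}
  component: {c, d, e}


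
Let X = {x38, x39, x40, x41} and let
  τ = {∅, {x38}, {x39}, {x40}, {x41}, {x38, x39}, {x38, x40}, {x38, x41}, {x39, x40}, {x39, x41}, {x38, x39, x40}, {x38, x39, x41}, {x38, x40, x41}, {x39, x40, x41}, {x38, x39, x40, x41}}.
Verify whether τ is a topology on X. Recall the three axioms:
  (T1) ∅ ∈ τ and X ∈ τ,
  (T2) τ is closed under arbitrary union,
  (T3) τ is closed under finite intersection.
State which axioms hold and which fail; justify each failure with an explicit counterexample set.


τ is NOT a topology on X.

Axiom (T1): ∅ ∈ τ? Yes; X ∈ τ? Yes.
Axiom (T2/T3): check pairwise unions and intersections of members of τ.
Counterexample for (T2): {x40} ∪ {x41} = {x40, x41} ∉ τ. Therefore τ is NOT a topology.


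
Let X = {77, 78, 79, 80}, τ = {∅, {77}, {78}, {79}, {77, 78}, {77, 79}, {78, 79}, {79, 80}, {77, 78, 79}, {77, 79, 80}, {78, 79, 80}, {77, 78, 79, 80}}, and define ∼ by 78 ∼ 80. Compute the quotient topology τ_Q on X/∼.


X/∼ = {[77], [78=80], [79]}; |τ_Q| = 6.

Equivalence classes: [77], [78=80], [79].
Quotient map π: X → X/∼ sends 77 ↦ [77], 78 ↦ [78=80], 79 ↦ [79], 80 ↦ [78=80].
For each subset V ⊆ X/∼, compute π^{-1}(V) ⊆ X and check whether π^{-1}(V) ∈ τ. V is open in τ_Q iff π^{-1}(V) ∈ τ.
  V = {}: π^{-1}(V) = ∅ ∈ τ ✓.
  V = {[77]}: π^{-1}(V) = {77} ∈ τ ✓.
  V = {[78=80]}: π^{-1}(V) = {78, 80} ∉ τ ✗.
  V = {[77], [78=80]}: π^{-1}(V) = {77, 78, 80} ∉ τ ✗.
  V = {[79]}: π^{-1}(V) = {79} ∈ τ ✓.
  V = {[77], [79]}: π^{-1}(V) = {77, 79} ∈ τ ✓.
  V = {[78=80], [79]}: π^{-1}(V) = {78, 79, 80} ∈ τ ✓.
  V = {[77], [78=80], [79]}: π^{-1}(V) = {77, 78, 79, 80} ∈ τ ✓.
Open sets in the quotient: τ_Q = {{}, {[77]}, {[79]}, {[77], [79]}, {[78=80], [79]}, {[77], [78=80], [79]}} (6 elements).


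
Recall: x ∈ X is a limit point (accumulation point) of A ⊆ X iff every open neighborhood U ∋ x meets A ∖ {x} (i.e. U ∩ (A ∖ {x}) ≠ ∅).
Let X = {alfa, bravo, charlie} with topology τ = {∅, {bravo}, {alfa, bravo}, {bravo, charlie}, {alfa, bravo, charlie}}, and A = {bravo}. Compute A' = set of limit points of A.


A' = {alfa, charlie}

For each x ∈ X, list the open sets U ∈ τ with x ∈ U, then check whether U ∩ (A ∖ {x}) ≠ ∅ for every such U.
  x = alfa: opens ∋ x are {alfa, bravo}, {alfa, bravo, charlie}; each meets A ∖ {alfa}, so x IS a limit point.
  x = bravo: open {bravo} ∋ x has {bravo} ∩ (A ∖ {bravo}) = ∅, so x is NOT a limit point.
  x = charlie: opens ∋ x are {bravo, charlie}, {alfa, bravo, charlie}; each meets A ∖ {charlie}, so x IS a limit point.
Collecting: A' = {alfa, charlie}.


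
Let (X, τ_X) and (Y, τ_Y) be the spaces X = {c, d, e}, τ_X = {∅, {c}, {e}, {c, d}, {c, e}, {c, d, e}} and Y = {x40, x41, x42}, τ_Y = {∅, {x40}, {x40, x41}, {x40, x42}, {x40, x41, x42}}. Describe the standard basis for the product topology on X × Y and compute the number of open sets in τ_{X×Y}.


Basis B = {∅ × ∅, {c} × {x40}, {e} × {x40}, {c} × {x40, x41}, {c} × {x40, x42}, {c, d} × {x40}, {c, e} × {x40}, {e} × {x40, x41}, {e} × {x40, x42}, {c} × {x40, x41, x42}, {c, d, e} × {x40}, {e} × {x40, x41, x42}, {c, d} × {x40, x41}, {c, e} × {x40, x41}, {c, d} × {x40, x42}, {c, e} × {x40, x42}, {c, d} × {x40, x41, x42}, {c, e} × {x40, x41, x42}, {c, d, e} × {x40, x41}, {c, d, e} × {x40, x42}, {c, d, e} × {x40, x41, x42}}; |τ_{X×Y}| = 70.

Enumerate products U × V with U ∈ τ_X, V ∈ τ_Y (deduplicated):
  ∅ × ∅ = {} (∅)
  {c} × {x40} = {(c,x40)}
  {e} × {x40} = {(e,x40)}
  {c} × {x40, x41} = {(c,x40), (c,x41)}
  {c} × {x40, x42} = {(c,x40), (c,x42)}
  {c, d} × {x40} = {(c,x40), (d,x40)}
  {c, e} × {x40} = {(c,x40), (e,x40)}
  {e} × {x40, x41} = {(e,x40), (e,x41)}
  {e} × {x40, x42} = {(e,x40), (e,x42)}
  {c} × {x40, x41, x42} = {(c,x40), (c,x41), (c,x42)}
  {c, d, e} × {x40} = {(c,x40), (d,x40), (e,x40)}
  {e} × {x40, x41, x42} = {(e,x40), (e,x41), (e,x42)}
  {c, d} × {x40, x41} = {(c,x40), (c,x41), (d,x40), (d,x41)}
  {c, e} × {x40, x41} = {(c,x40), (c,x41), (e,x40), (e,x41)}
  {c, d} × {x40, x42} = {(c,x40), (c,x42), (d,x40), (d,x42)}
  {c, e} × {x40, x42} = {(c,x40), (c,x42), (e,x40), (e,x42)}
  {c, d} × {x40, x41, x42} = {(c,x40), (c,x41), (c,x42), (d,x40), (d,x41), (d,x42)}
  {c, e} × {x40, x41, x42} = {(c,x40), (c,x41), (c,x42), (e,x40), (e,x41), (e,x42)}
  {c, d, e} × {x40, x41} = {(c,x40), (c,x41), (d,x40), (d,x41), (e,x40), (e,x41)}
  {c, d, e} × {x40, x42} = {(c,x40), (c,x42), (d,x40), (d,x42), (e,x40), (e,x42)}
  {c, d, e} × {x40, x41, x42} = {(c,x40), (c,x41), (c,x42), (d,x40), (d,x41), (d,x42), (e,x40), (e,x41), (e,x42)}
These 21 distinct sets form the basis B.
Close under arbitrary unions to get τ_{X×Y}; counting gives |τ_{X×Y}| = 70.


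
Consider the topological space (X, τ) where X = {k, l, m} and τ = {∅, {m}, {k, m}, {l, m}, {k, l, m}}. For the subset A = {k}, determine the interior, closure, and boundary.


int(A) = ∅, cl(A) = {k}, ∂A = {k}.

Closed sets in (X, τ) are complements of opens:
  closed(X, τ) = {∅, {k}, {l}, {k, l}, {k, l, m}}.
int(A) = ⋃ {U ∈ τ : U ⊆ A}. Opens contained in A: ∅.
Taking the union of these: int(A) = ∅.
cl(A) = ⋂ {C closed : A ⊆ C}. Closed sets containing A: {k}, {k, l}, {k, l, m}.
Intersecting these: cl(A) = {k}.
∂A = cl(A) ∖ int(A) = {k} ∖ ∅ = {k}.


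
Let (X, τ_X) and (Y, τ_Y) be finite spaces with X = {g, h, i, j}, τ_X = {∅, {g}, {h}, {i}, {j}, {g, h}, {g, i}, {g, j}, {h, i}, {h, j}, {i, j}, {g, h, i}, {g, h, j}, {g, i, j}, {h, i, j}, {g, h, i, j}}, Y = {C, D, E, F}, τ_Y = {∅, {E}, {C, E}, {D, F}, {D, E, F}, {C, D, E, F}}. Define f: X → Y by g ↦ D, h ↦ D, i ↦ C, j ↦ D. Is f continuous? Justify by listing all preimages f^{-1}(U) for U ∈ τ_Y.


f IS continuous.

Compute f^{-1}(U) for each U ∈ τ_Y:
  U = ∅: f^{-1}(U) = ∅ ∈ τ_X ✓.
  U = {E}: f^{-1}(U) = ∅ ∈ τ_X ✓.
  U = {C, E}: f^{-1}(U) = {i} ∈ τ_X ✓.
  U = {D, F}: f^{-1}(U) = {g, h, j} ∈ τ_X ✓.
  U = {D, E, F}: f^{-1}(U) = {g, h, j} ∈ τ_X ✓.
  U = {C, D, E, F}: f^{-1}(U) = {g, h, i, j} ∈ τ_X ✓.
Every preimage lies in τ_X, so f IS continuous.


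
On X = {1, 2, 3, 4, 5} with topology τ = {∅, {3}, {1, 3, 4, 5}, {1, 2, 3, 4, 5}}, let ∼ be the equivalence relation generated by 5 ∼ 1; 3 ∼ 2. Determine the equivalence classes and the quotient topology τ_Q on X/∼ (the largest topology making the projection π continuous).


X/∼ = {[1=5], [2=3], [4]}; |τ_Q| = 2.

Equivalence classes: [1=5], [2=3], [4].
Quotient map π: X → X/∼ sends 1 ↦ [1=5], 2 ↦ [2=3], 3 ↦ [2=3], 4 ↦ [4], 5 ↦ [1=5].
For each subset V ⊆ X/∼, compute π^{-1}(V) ⊆ X and check whether π^{-1}(V) ∈ τ. V is open in τ_Q iff π^{-1}(V) ∈ τ.
  V = {}: π^{-1}(V) = ∅ ∈ τ ✓.
  V = {[1=5]}: π^{-1}(V) = {1, 5} ∉ τ ✗.
  V = {[2=3]}: π^{-1}(V) = {2, 3} ∉ τ ✗.
  V = {[1=5], [2=3]}: π^{-1}(V) = {1, 2, 3, 5} ∉ τ ✗.
  V = {[4]}: π^{-1}(V) = {4} ∉ τ ✗.
  V = {[1=5], [4]}: π^{-1}(V) = {1, 4, 5} ∉ τ ✗.
  V = {[2=3], [4]}: π^{-1}(V) = {2, 3, 4} ∉ τ ✗.
  V = {[1=5], [2=3], [4]}: π^{-1}(V) = {1, 2, 3, 4, 5} ∈ τ ✓.
Open sets in the quotient: τ_Q = {{}, {[1=5], [2=3], [4]}} (2 elements).


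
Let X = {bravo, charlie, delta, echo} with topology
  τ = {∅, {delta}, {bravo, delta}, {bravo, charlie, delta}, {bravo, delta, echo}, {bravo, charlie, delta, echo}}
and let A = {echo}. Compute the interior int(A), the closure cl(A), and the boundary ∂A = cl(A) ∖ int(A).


int(A) = ∅, cl(A) = {echo}, ∂A = {echo}.

Closed sets in (X, τ) are complements of opens:
  closed(X, τ) = {∅, {charlie}, {echo}, {charlie, echo}, {bravo, charlie, echo}, {bravo, charlie, delta, echo}}.
int(A) = ⋃ {U ∈ τ : U ⊆ A}. Opens contained in A: ∅.
Taking the union of these: int(A) = ∅.
cl(A) = ⋂ {C closed : A ⊆ C}. Closed sets containing A: {echo}, {charlie, echo}, {bravo, charlie, echo}, {bravo, charlie, delta, echo}.
Intersecting these: cl(A) = {echo}.
∂A = cl(A) ∖ int(A) = {echo} ∖ ∅ = {echo}.


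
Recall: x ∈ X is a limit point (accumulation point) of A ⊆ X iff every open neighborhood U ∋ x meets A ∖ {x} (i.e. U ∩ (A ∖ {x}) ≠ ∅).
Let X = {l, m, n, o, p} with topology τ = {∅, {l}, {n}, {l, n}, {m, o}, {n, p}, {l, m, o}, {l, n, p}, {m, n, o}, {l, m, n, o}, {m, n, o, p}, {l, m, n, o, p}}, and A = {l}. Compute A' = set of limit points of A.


A' = ∅

For each x ∈ X, list the open sets U ∈ τ with x ∈ U, then check whether U ∩ (A ∖ {x}) ≠ ∅ for every such U.
  x = l: open {l} ∋ x has {l} ∩ (A ∖ {l}) = ∅, so x is NOT a limit point.
  x = m: open {m, o} ∋ x has {m, o} ∩ (A ∖ {m}) = ∅, so x is NOT a limit point.
  x = n: open {n} ∋ x has {n} ∩ (A ∖ {n}) = ∅, so x is NOT a limit point.
  x = o: open {m, o} ∋ x has {m, o} ∩ (A ∖ {o}) = ∅, so x is NOT a limit point.
  x = p: open {n, p} ∋ x has {n, p} ∩ (A ∖ {p}) = ∅, so x is NOT a limit point.
Collecting: A' = ∅.


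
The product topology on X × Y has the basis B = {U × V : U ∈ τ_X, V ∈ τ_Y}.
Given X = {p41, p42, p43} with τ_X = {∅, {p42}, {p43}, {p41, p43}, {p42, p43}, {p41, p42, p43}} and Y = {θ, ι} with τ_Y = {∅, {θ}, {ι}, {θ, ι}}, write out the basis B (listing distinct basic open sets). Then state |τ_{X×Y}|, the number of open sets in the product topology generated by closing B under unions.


Basis B = {∅ × ∅, {p42} × {θ}, {p42} × {ι}, {p43} × {θ}, {p43} × {ι}, {p41, p43} × {θ}, {p41, p43} × {ι}, {p42} × {θ, ι}, {p42, p43} × {θ}, {p42, p43} × {ι}, {p43} × {θ, ι}, {p41, p42, p43} × {θ}, {p41, p42, p43} × {ι}, {p41, p43} × {θ, ι}, {p42, p43} × {θ, ι}, {p41, p42, p43} × {θ, ι}}; |τ_{X×Y}| = 36.

Enumerate products U × V with U ∈ τ_X, V ∈ τ_Y (deduplicated):
  ∅ × ∅ = {} (∅)
  {p42} × {θ} = {(p42,θ)}
  {p42} × {ι} = {(p42,ι)}
  {p43} × {θ} = {(p43,θ)}
  {p43} × {ι} = {(p43,ι)}
  {p41, p43} × {θ} = {(p41,θ), (p43,θ)}
  {p41, p43} × {ι} = {(p41,ι), (p43,ι)}
  {p42} × {θ, ι} = {(p42,θ), (p42,ι)}
  {p42, p43} × {θ} = {(p42,θ), (p43,θ)}
  {p42, p43} × {ι} = {(p42,ι), (p43,ι)}
  {p43} × {θ, ι} = {(p43,θ), (p43,ι)}
  {p41, p42, p43} × {θ} = {(p41,θ), (p42,θ), (p43,θ)}
  {p41, p42, p43} × {ι} = {(p41,ι), (p42,ι), (p43,ι)}
  {p41, p43} × {θ, ι} = {(p41,θ), (p41,ι), (p43,θ), (p43,ι)}
  {p42, p43} × {θ, ι} = {(p42,θ), (p42,ι), (p43,θ), (p43,ι)}
  {p41, p42, p43} × {θ, ι} = {(p41,θ), (p41,ι), (p42,θ), (p42,ι), (p43,θ), (p43,ι)}
These 16 distinct sets form the basis B.
Close under arbitrary unions to get τ_{X×Y}; counting gives |τ_{X×Y}| = 36.


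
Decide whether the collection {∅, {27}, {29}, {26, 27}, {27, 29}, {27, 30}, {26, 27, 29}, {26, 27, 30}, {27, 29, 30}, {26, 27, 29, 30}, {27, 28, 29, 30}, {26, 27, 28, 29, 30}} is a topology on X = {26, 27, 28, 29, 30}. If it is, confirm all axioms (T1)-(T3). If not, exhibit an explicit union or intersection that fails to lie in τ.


τ IS a topology on X.

Axiom (T1): ∅ ∈ τ? Yes; X ∈ τ? Yes.
Axiom (T2/T3): check pairwise unions and intersections of members of τ.
All pairwise intersections and unions checked — each lies in τ. Therefore τ satisfies (T1), (T2), (T3): it IS a topology on X.


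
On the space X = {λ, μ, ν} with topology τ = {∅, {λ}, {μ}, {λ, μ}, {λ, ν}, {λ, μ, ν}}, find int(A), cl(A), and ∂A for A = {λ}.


int(A) = {λ}, cl(A) = {λ, ν}, ∂A = {ν}.

Closed sets in (X, τ) are complements of opens:
  closed(X, τ) = {∅, {μ}, {ν}, {λ, ν}, {μ, ν}, {λ, μ, ν}}.
int(A) = ⋃ {U ∈ τ : U ⊆ A}. Opens contained in A: ∅, {λ}.
Taking the union of these: int(A) = {λ}.
cl(A) = ⋂ {C closed : A ⊆ C}. Closed sets containing A: {λ, ν}, {λ, μ, ν}.
Intersecting these: cl(A) = {λ, ν}.
∂A = cl(A) ∖ int(A) = {λ, ν} ∖ {λ} = {ν}.


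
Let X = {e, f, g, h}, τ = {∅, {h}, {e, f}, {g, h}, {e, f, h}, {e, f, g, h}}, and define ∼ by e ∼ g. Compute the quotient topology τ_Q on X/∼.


X/∼ = {[e=g], [f], [h]}; |τ_Q| = 3.

Equivalence classes: [e=g], [f], [h].
Quotient map π: X → X/∼ sends e ↦ [e=g], f ↦ [f], g ↦ [e=g], h ↦ [h].
For each subset V ⊆ X/∼, compute π^{-1}(V) ⊆ X and check whether π^{-1}(V) ∈ τ. V is open in τ_Q iff π^{-1}(V) ∈ τ.
  V = {}: π^{-1}(V) = ∅ ∈ τ ✓.
  V = {[e=g]}: π^{-1}(V) = {e, g} ∉ τ ✗.
  V = {[f]}: π^{-1}(V) = {f} ∉ τ ✗.
  V = {[e=g], [f]}: π^{-1}(V) = {e, f, g} ∉ τ ✗.
  V = {[h]}: π^{-1}(V) = {h} ∈ τ ✓.
  V = {[e=g], [h]}: π^{-1}(V) = {e, g, h} ∉ τ ✗.
  V = {[f], [h]}: π^{-1}(V) = {f, h} ∉ τ ✗.
  V = {[e=g], [f], [h]}: π^{-1}(V) = {e, f, g, h} ∈ τ ✓.
Open sets in the quotient: τ_Q = {{}, {[h]}, {[e=g], [f], [h]}} (3 elements).


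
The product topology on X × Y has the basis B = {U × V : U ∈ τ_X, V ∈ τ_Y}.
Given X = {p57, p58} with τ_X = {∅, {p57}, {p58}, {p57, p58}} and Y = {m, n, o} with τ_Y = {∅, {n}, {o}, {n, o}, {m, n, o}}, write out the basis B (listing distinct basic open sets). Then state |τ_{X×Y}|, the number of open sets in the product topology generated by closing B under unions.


Basis B = {∅ × ∅, {p57} × {n}, {p57} × {o}, {p58} × {n}, {p58} × {o}, {p57} × {n, o}, {p57, p58} × {n}, {p57, p58} × {o}, {p58} × {n, o}, {p57} × {m, n, o}, {p58} × {m, n, o}, {p57, p58} × {n, o}, {p57, p58} × {m, n, o}}; |τ_{X×Y}| = 25.

Enumerate products U × V with U ∈ τ_X, V ∈ τ_Y (deduplicated):
  ∅ × ∅ = {} (∅)
  {p57} × {n} = {(p57,n)}
  {p57} × {o} = {(p57,o)}
  {p58} × {n} = {(p58,n)}
  {p58} × {o} = {(p58,o)}
  {p57} × {n, o} = {(p57,n), (p57,o)}
  {p57, p58} × {n} = {(p57,n), (p58,n)}
  {p57, p58} × {o} = {(p57,o), (p58,o)}
  {p58} × {n, o} = {(p58,n), (p58,o)}
  {p57} × {m, n, o} = {(p57,m), (p57,n), (p57,o)}
  {p58} × {m, n, o} = {(p58,m), (p58,n), (p58,o)}
  {p57, p58} × {n, o} = {(p57,n), (p57,o), (p58,n), (p58,o)}
  {p57, p58} × {m, n, o} = {(p57,m), (p57,n), (p57,o), (p58,m), (p58,n), (p58,o)}
These 13 distinct sets form the basis B.
Close under arbitrary unions to get τ_{X×Y}; counting gives |τ_{X×Y}| = 25.


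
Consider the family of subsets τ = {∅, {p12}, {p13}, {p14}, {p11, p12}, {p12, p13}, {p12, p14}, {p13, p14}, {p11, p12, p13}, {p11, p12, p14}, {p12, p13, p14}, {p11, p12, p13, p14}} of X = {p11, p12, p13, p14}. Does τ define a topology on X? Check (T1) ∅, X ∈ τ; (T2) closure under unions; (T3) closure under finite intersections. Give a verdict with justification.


τ IS a topology on X.

Axiom (T1): ∅ ∈ τ? Yes; X ∈ τ? Yes.
Axiom (T2/T3): check pairwise unions and intersections of members of τ.
All pairwise intersections and unions checked — each lies in τ. Therefore τ satisfies (T1), (T2), (T3): it IS a topology on X.


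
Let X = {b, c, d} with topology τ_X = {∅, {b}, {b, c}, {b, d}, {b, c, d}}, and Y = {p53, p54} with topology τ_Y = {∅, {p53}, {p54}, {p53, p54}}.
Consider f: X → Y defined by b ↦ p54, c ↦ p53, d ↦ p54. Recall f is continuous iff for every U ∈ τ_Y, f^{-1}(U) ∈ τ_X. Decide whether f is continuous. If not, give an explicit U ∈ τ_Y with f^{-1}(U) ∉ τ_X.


f is NOT continuous.

Compute f^{-1}(U) for each U ∈ τ_Y:
  U = ∅: f^{-1}(U) = ∅ ∈ τ_X ✓.
  U = {p53}: f^{-1}(U) = {c} ∉ τ_X ✗.
  U = {p54}: f^{-1}(U) = {b, d} ∈ τ_X ✓.
  U = {p53, p54}: f^{-1}(U) = {b, c, d} ∈ τ_X ✓.
Found U = {p53} with f^{-1}(U) = {c} not in τ_X. Therefore f is NOT continuous.


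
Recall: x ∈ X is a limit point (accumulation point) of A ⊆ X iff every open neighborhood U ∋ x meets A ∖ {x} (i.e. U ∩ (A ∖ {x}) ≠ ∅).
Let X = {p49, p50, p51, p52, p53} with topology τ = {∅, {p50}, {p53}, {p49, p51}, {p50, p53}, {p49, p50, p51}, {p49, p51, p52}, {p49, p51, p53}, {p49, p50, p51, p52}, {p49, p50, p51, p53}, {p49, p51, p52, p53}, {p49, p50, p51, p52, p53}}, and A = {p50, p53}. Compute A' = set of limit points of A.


A' = ∅

For each x ∈ X, list the open sets U ∈ τ with x ∈ U, then check whether U ∩ (A ∖ {x}) ≠ ∅ for every such U.
  x = p49: open {p49, p51} ∋ x has {p49, p51} ∩ (A ∖ {p49}) = ∅, so x is NOT a limit point.
  x = p50: open {p50} ∋ x has {p50} ∩ (A ∖ {p50}) = ∅, so x is NOT a limit point.
  x = p51: open {p49, p51} ∋ x has {p49, p51} ∩ (A ∖ {p51}) = ∅, so x is NOT a limit point.
  x = p52: open {p49, p51, p52} ∋ x has {p49, p51, p52} ∩ (A ∖ {p52}) = ∅, so x is NOT a limit point.
  x = p53: open {p53} ∋ x has {p53} ∩ (A ∖ {p53}) = ∅, so x is NOT a limit point.
Collecting: A' = ∅.


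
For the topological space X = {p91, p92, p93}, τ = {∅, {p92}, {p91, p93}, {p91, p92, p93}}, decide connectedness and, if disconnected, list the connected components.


(X, τ) is disconnected; components = [{p92}, {p91, p93}].

Find clopen sets (U ∈ τ with X ∖ U ∈ τ):
  U = ∅, X ∖ U = {p91, p92, p93} — both open, so U is clopen.
  U = {p92}, X ∖ U = {p91, p93} — both open, so U is clopen.
  U = {p91, p93}, X ∖ U = {p92} — both open, so U is clopen.
  U = {p91, p92, p93}, X ∖ U = ∅ — both open, so U is clopen.
Nontrivial clopen(s) exist: e.g. {p91, p93}. So (X, τ) is disconnected.
Compute connected components by grouping points that agree on all clopens:
  component: {p92}
  component: {p91, p93}


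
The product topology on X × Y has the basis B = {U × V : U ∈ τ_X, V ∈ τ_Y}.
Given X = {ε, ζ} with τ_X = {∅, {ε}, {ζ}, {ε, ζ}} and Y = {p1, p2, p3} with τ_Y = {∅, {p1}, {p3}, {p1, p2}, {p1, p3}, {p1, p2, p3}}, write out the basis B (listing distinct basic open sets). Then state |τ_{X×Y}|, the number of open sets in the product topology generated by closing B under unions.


Basis B = {∅ × ∅, {ε} × {p1}, {ε} × {p3}, {ζ} × {p1}, {ζ} × {p3}, {ε} × {p1, p2}, {ε} × {p1, p3}, {ε, ζ} × {p1}, {ε, ζ} × {p3}, {ζ} × {p1, p2}, {ζ} × {p1, p3}, {ε} × {p1, p2, p3}, {ζ} × {p1, p2, p3}, {ε, ζ} × {p1, p2}, {ε, ζ} × {p1, p3}, {ε, ζ} × {p1, p2, p3}}; |τ_{X×Y}| = 36.

Enumerate products U × V with U ∈ τ_X, V ∈ τ_Y (deduplicated):
  ∅ × ∅ = {} (∅)
  {ε} × {p1} = {(ε,p1)}
  {ε} × {p3} = {(ε,p3)}
  {ζ} × {p1} = {(ζ,p1)}
  {ζ} × {p3} = {(ζ,p3)}
  {ε} × {p1, p2} = {(ε,p1), (ε,p2)}
  {ε} × {p1, p3} = {(ε,p1), (ε,p3)}
  {ε, ζ} × {p1} = {(ε,p1), (ζ,p1)}
  {ε, ζ} × {p3} = {(ε,p3), (ζ,p3)}
  {ζ} × {p1, p2} = {(ζ,p1), (ζ,p2)}
  {ζ} × {p1, p3} = {(ζ,p1), (ζ,p3)}
  {ε} × {p1, p2, p3} = {(ε,p1), (ε,p2), (ε,p3)}
  {ζ} × {p1, p2, p3} = {(ζ,p1), (ζ,p2), (ζ,p3)}
  {ε, ζ} × {p1, p2} = {(ε,p1), (ε,p2), (ζ,p1), (ζ,p2)}
  {ε, ζ} × {p1, p3} = {(ε,p1), (ε,p3), (ζ,p1), (ζ,p3)}
  {ε, ζ} × {p1, p2, p3} = {(ε,p1), (ε,p2), (ε,p3), (ζ,p1), (ζ,p2), (ζ,p3)}
These 16 distinct sets form the basis B.
Close under arbitrary unions to get τ_{X×Y}; counting gives |τ_{X×Y}| = 36.


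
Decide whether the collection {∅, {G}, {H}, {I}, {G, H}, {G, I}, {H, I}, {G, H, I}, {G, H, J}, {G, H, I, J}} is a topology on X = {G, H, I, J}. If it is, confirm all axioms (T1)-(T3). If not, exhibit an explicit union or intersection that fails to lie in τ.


τ IS a topology on X.

Axiom (T1): ∅ ∈ τ? Yes; X ∈ τ? Yes.
Axiom (T2/T3): check pairwise unions and intersections of members of τ.
All pairwise intersections and unions checked — each lies in τ. Therefore τ satisfies (T1), (T2), (T3): it IS a topology on X.


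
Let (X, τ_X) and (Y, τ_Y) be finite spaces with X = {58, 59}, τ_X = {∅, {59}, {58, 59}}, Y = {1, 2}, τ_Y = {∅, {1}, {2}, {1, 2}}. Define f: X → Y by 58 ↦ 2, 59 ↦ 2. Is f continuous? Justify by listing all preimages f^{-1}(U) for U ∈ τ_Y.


f IS continuous.

Compute f^{-1}(U) for each U ∈ τ_Y:
  U = ∅: f^{-1}(U) = ∅ ∈ τ_X ✓.
  U = {1}: f^{-1}(U) = ∅ ∈ τ_X ✓.
  U = {2}: f^{-1}(U) = {58, 59} ∈ τ_X ✓.
  U = {1, 2}: f^{-1}(U) = {58, 59} ∈ τ_X ✓.
Every preimage lies in τ_X, so f IS continuous.


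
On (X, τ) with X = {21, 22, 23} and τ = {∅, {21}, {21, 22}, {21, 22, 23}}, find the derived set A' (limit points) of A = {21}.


A' = {22, 23}

For each x ∈ X, list the open sets U ∈ τ with x ∈ U, then check whether U ∩ (A ∖ {x}) ≠ ∅ for every such U.
  x = 21: open {21} ∋ x has {21} ∩ (A ∖ {21}) = ∅, so x is NOT a limit point.
  x = 22: opens ∋ x are {21, 22}, {21, 22, 23}; each meets A ∖ {22}, so x IS a limit point.
  x = 23: opens ∋ x are {21, 22, 23}; each meets A ∖ {23}, so x IS a limit point.
Collecting: A' = {22, 23}.


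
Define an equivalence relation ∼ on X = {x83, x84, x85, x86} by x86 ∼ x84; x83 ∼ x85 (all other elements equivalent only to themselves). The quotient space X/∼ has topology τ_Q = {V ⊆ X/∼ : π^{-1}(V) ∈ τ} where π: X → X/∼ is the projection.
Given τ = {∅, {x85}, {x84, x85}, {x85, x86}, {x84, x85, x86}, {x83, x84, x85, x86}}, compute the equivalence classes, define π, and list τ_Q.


X/∼ = {[x83=x85], [x84=x86]}; |τ_Q| = 2.

Equivalence classes: [x83=x85], [x84=x86].
Quotient map π: X → X/∼ sends x83 ↦ [x83=x85], x84 ↦ [x84=x86], x85 ↦ [x83=x85], x86 ↦ [x84=x86].
For each subset V ⊆ X/∼, compute π^{-1}(V) ⊆ X and check whether π^{-1}(V) ∈ τ. V is open in τ_Q iff π^{-1}(V) ∈ τ.
  V = {}: π^{-1}(V) = ∅ ∈ τ ✓.
  V = {[x83=x85]}: π^{-1}(V) = {x83, x85} ∉ τ ✗.
  V = {[x84=x86]}: π^{-1}(V) = {x84, x86} ∉ τ ✗.
  V = {[x83=x85], [x84=x86]}: π^{-1}(V) = {x83, x84, x85, x86} ∈ τ ✓.
Open sets in the quotient: τ_Q = {{}, {[x83=x85], [x84=x86]}} (2 elements).


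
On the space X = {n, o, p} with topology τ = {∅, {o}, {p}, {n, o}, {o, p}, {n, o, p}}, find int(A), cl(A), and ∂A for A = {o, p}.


int(A) = {o, p}, cl(A) = {n, o, p}, ∂A = {n}.

Closed sets in (X, τ) are complements of opens:
  closed(X, τ) = {∅, {n}, {p}, {n, o}, {n, p}, {n, o, p}}.
int(A) = ⋃ {U ∈ τ : U ⊆ A}. Opens contained in A: ∅, {o}, {p}, {o, p}.
Taking the union of these: int(A) = {o, p}.
cl(A) = ⋂ {C closed : A ⊆ C}. Closed sets containing A: {n, o, p}.
Intersecting these: cl(A) = {n, o, p}.
∂A = cl(A) ∖ int(A) = {n, o, p} ∖ {o, p} = {n}.


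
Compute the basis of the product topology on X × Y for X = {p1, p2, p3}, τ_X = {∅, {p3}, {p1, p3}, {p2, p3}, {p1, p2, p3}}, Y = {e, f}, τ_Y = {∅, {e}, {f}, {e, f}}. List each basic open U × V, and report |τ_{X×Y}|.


Basis B = {∅ × ∅, {p3} × {e}, {p3} × {f}, {p1, p3} × {e}, {p1, p3} × {f}, {p2, p3} × {e}, {p2, p3} × {f}, {p3} × {e, f}, {p1, p2, p3} × {e}, {p1, p2, p3} × {f}, {p1, p3} × {e, f}, {p2, p3} × {e, f}, {p1, p2, p3} × {e, f}}; |τ_{X×Y}| = 25.

Enumerate products U × V with U ∈ τ_X, V ∈ τ_Y (deduplicated):
  ∅ × ∅ = {} (∅)
  {p3} × {e} = {(p3,e)}
  {p3} × {f} = {(p3,f)}
  {p1, p3} × {e} = {(p1,e), (p3,e)}
  {p1, p3} × {f} = {(p1,f), (p3,f)}
  {p2, p3} × {e} = {(p2,e), (p3,e)}
  {p2, p3} × {f} = {(p2,f), (p3,f)}
  {p3} × {e, f} = {(p3,e), (p3,f)}
  {p1, p2, p3} × {e} = {(p1,e), (p2,e), (p3,e)}
  {p1, p2, p3} × {f} = {(p1,f), (p2,f), (p3,f)}
  {p1, p3} × {e, f} = {(p1,e), (p1,f), (p3,e), (p3,f)}
  {p2, p3} × {e, f} = {(p2,e), (p2,f), (p3,e), (p3,f)}
  {p1, p2, p3} × {e, f} = {(p1,e), (p1,f), (p2,e), (p2,f), (p3,e), (p3,f)}
These 13 distinct sets form the basis B.
Close under arbitrary unions to get τ_{X×Y}; counting gives |τ_{X×Y}| = 25.


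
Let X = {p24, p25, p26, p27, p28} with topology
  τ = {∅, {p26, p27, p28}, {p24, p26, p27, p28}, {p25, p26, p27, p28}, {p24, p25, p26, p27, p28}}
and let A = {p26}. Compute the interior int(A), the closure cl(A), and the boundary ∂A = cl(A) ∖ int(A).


int(A) = ∅, cl(A) = {p24, p25, p26, p27, p28}, ∂A = {p24, p25, p26, p27, p28}.

Closed sets in (X, τ) are complements of opens:
  closed(X, τ) = {∅, {p24}, {p25}, {p24, p25}, {p24, p25, p26, p27, p28}}.
int(A) = ⋃ {U ∈ τ : U ⊆ A}. Opens contained in A: ∅.
Taking the union of these: int(A) = ∅.
cl(A) = ⋂ {C closed : A ⊆ C}. Closed sets containing A: {p24, p25, p26, p27, p28}.
Intersecting these: cl(A) = {p24, p25, p26, p27, p28}.
∂A = cl(A) ∖ int(A) = {p24, p25, p26, p27, p28} ∖ ∅ = {p24, p25, p26, p27, p28}.


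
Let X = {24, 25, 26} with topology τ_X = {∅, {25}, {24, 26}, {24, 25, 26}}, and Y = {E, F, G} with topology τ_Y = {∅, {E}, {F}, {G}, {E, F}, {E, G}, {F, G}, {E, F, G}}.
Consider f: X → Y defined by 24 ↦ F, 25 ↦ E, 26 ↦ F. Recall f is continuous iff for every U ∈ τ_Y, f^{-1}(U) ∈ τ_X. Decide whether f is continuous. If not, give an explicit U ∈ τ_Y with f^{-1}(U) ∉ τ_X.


f IS continuous.

Compute f^{-1}(U) for each U ∈ τ_Y:
  U = ∅: f^{-1}(U) = ∅ ∈ τ_X ✓.
  U = {E}: f^{-1}(U) = {25} ∈ τ_X ✓.
  U = {F}: f^{-1}(U) = {24, 26} ∈ τ_X ✓.
  U = {G}: f^{-1}(U) = ∅ ∈ τ_X ✓.
  U = {E, F}: f^{-1}(U) = {24, 25, 26} ∈ τ_X ✓.
  U = {E, G}: f^{-1}(U) = {25} ∈ τ_X ✓.
  U = {F, G}: f^{-1}(U) = {24, 26} ∈ τ_X ✓.
  U = {E, F, G}: f^{-1}(U) = {24, 25, 26} ∈ τ_X ✓.
Every preimage lies in τ_X, so f IS continuous.


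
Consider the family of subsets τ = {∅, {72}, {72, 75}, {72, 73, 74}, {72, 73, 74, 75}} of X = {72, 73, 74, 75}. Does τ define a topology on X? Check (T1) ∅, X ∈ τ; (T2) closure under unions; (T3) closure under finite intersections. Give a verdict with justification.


τ IS a topology on X.

Axiom (T1): ∅ ∈ τ? Yes; X ∈ τ? Yes.
Axiom (T2/T3): check pairwise unions and intersections of members of τ.
All pairwise intersections and unions checked — each lies in τ. Therefore τ satisfies (T1), (T2), (T3): it IS a topology on X.
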